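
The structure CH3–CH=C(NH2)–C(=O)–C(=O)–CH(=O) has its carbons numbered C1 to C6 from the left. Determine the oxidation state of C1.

Count +1 for every bond to an atom more electronegative than carbon and −1 for every bond to one less electronegative; C–C bonds are 0.
C1 has one bond to C (0), one bond to H (-1), one bond to H (-1), one bond to H (-1).
Oxidation state = 0 − 1 − 1 − 1 = -3.

-3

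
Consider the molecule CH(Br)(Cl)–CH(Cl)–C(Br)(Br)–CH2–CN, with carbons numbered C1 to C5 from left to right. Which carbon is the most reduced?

Each bond to a more electronegative atom (O, N, halogen) counts +1, each bond to a less electronegative atom (H, metal, B, Si) counts −1, and each C–C bond counts 0. Tallying each carbon:
C1: 1C, 1H, 1Cl, 1Br → 0 − 1 + 1 + 1 = +1
C2: 2C, 1H, 1Cl → 0 − 1 + 1 = 0
C3: 2C, 2Br → 0 + 2 = +2
C4: 2C, 2H → 0 − 2 = -2
C5: 1C, 3N → 0 + 3 = +3
The most reduced carbon is C4 at -2.

C4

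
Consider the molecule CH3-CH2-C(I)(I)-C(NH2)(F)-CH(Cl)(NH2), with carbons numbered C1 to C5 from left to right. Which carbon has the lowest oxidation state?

C1

Tallying each carbon's bonds:
C1: 1C, 3H → 0 − 3 = -3
C2: 2C, 2H → 0 − 2 = -2
C3: 2C, 2I → 0 + 2 = +2
C4: 2C, 1N, 1F → 0 + 1 + 1 = +2
C5: 1C, 1H, 1N, 1Cl → 0 − 1 + 1 + 1 = +1
The most reduced carbon is C1 at -3.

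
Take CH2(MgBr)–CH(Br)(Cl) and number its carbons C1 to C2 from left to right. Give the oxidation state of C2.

Assign +1 per bond to O/N/halogen, −1 per bond to H or an electropositive element, and 0 per bond to carbon.
C2 has one bond to C (0), one bond to Br (+1), one bond to H (-1), one bond to Cl (+1).
Oxidation state = 0 + 1 − 1 + 1 = +1.

+1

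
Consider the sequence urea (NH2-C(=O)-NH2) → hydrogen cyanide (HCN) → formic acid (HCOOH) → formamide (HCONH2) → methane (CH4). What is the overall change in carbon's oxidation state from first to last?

Carbon oxidation states along the series — urea: +4, hydrogen cyanide: +2, formic acid: +2, formamide: +2, methane: -4.
Net change = -4 − (+4) = -8.

-8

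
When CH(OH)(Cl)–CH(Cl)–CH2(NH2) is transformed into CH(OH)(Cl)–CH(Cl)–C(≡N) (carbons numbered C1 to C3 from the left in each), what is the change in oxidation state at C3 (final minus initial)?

Before: C3 has 1 bond to C, 2 bonds to H, 1 bond to N → oxidation state -1.
After: C3 has 1 bond to C, 3 bonds to N → oxidation state +3.
Δ = +3 − (-1) = +4, so this is an oxidation at C3.

+4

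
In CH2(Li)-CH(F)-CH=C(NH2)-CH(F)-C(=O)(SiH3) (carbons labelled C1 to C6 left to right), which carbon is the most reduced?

Tallying each carbon's bonds:
C1: 1C, 2H, 1Li → 0 − 2 − 1 = -3
C2: 2C, 1H, 1F → 0 − 1 + 1 = 0
C3: 3C, 1H → 0 − 1 = -1
C4: 3C, 1N → 0 + 1 = +1
C5: 2C, 1H, 1F → 0 − 1 + 1 = 0
C6: 1C, 2O, 1Si → 0 + 2 − 1 = +1
The most reduced carbon is C1 at -3.

C1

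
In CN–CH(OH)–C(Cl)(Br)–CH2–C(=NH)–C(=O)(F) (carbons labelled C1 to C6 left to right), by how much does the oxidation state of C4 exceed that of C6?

-5

C4: 2C, 2H → 0 − 2 = -2
C6: 1C, 2O, 1F → 0 + 2 + 1 = +3
Difference: -2 − (+3) = -5.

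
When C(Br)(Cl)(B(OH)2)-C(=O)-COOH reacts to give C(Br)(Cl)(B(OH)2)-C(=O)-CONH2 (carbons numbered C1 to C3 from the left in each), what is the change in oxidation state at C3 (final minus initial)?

0

Before: C3 has 1 bond to C, 3 bonds to O → oxidation state +3.
After: C3 has 1 bond to C, 2 bonds to O, 1 bond to N → oxidation state +3.
Δ = +3 − (+3) = 0, so no net redox change at C3.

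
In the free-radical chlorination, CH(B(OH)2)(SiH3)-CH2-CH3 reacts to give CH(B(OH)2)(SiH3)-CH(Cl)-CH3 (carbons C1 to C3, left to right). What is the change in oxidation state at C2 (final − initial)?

Before: C2 has 2 bonds to C, 2 bonds to H → oxidation state -2.
After: C2 has 2 bonds to C, 1 bond to H, 1 bond to Cl → oxidation state 0.
Δ = 0 − (-2) = +2, so this is an oxidation at C2.

+2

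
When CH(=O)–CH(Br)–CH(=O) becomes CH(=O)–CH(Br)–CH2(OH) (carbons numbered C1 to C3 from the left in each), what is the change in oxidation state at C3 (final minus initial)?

Before: C3 has 1 bond to C, 1 bond to H, 2 bonds to O → oxidation state +1.
After: C3 has 1 bond to C, 2 bonds to H, 1 bond to O → oxidation state -1.
Δ = -1 − (+1) = -2, so this is a reduction at C3.

-2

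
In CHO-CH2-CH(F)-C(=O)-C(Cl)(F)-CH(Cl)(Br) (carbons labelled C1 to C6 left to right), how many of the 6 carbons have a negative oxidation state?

Each bond to a more electronegative atom (O, N, halogen) counts +1, each bond to a less electronegative atom (H, metal, B, Si) counts −1, and each C–C bond counts 0. Tallying each carbon:
C1: 1C, 1H, 2O → 0 − 1 + 2 = +1
C2: 2C, 2H → 0 − 2 = -2
C3: 2C, 1H, 1F → 0 − 1 + 1 = 0
C4: 2C, 2O → 0 + 2 = +2
C5: 2C, 1F, 1Cl → 0 + 1 + 1 = +2
C6: 1C, 1H, 1Cl, 1Br → 0 − 1 + 1 + 1 = +1
1 carbon (C2) meets the condition.

1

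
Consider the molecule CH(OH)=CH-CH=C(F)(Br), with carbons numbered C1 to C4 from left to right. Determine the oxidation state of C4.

+2

Count +1 for every bond to an atom more electronegative than carbon and −1 for every bond to one less electronegative; C–C bonds are 0.
C4 has a double bond to C (2×0 = 0), one bond to F (+1), one bond to Br (+1).
Oxidation state = 0 + 1 + 1 = +2.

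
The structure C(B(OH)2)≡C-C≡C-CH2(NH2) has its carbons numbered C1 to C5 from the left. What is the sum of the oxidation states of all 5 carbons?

Bonds to more-electronegative neighbours contribute +1 each, bonds to H or metals contribute −1 each, and C–C bonds contribute 0. Tallying each carbon:
C1: 3C, 1B → 0 − 1 = -1
C2: 4C → 0 = 0
C3: 4C → 0 = 0
C4: 4C → 0 = 0
C5: 1C, 2H, 1N → 0 − 2 + 1 = -1
Sum = -1 + 0 + 0 + 0 − 1 = -2.

-2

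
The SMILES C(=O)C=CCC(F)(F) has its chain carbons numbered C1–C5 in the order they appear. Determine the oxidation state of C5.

C5 has one bond to C (0), one bond to F (+1), one bond to H (-1), one bond to F (+1).
Oxidation state = 0 + 1 − 1 + 1 = +1.

+1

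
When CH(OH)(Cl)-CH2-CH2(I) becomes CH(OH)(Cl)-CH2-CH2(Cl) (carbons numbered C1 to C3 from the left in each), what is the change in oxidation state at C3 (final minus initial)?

0

Before: C3 has 1 bond to C, 2 bonds to H, 1 bond to I → oxidation state -1.
After: C3 has 1 bond to C, 2 bonds to H, 1 bond to Cl → oxidation state -1.
Δ = -1 − (-1) = 0, so no net redox change at C3.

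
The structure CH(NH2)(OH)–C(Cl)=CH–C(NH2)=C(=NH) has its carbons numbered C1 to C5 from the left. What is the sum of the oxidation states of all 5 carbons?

+4

Assign +1 per bond to O/N/halogen, −1 per bond to H or an electropositive element, and 0 per bond to carbon. Tallying each carbon:
C1: 1C, 1H, 1O, 1N → 0 − 1 + 1 + 1 = +1
C2: 3C, 1Cl → 0 + 1 = +1
C3: 3C, 1H → 0 − 1 = -1
C4: 3C, 1N → 0 + 1 = +1
C5: 2C, 2N → 0 + 2 = +2
Sum = +1 + 1 − 1 + 1 + 2 = +4.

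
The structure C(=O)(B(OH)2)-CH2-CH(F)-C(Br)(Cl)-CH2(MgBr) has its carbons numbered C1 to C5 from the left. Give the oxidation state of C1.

+1

C1 has one bond to C (0), a double bond to O (2×+1 = +2), one bond to B (-1).
Oxidation state = 0 + 2 − 1 = +1.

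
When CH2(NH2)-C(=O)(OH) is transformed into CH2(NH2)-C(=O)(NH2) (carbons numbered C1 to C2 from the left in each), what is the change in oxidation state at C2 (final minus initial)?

0

Before: C2 has 1 bond to C, 3 bonds to O → oxidation state +3.
After: C2 has 1 bond to C, 2 bonds to O, 1 bond to N → oxidation state +3.
Δ = +3 − (+3) = 0, so no net redox change at C2.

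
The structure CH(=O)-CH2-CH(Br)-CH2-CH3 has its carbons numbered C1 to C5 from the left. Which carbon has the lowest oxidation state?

C5

Tallying each carbon's bonds:
C1: 1C, 1H, 2O → 0 − 1 + 2 = +1
C2: 2C, 2H → 0 − 2 = -2
C3: 2C, 1H, 1Br → 0 − 1 + 1 = 0
C4: 2C, 2H → 0 − 2 = -2
C5: 1C, 3H → 0 − 3 = -3
The most reduced carbon is C5 at -3.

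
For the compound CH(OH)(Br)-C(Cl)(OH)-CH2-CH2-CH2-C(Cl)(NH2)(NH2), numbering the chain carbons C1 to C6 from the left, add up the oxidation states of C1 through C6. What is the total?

Tallying each carbon's bonds:
C1: 1C, 1H, 1O, 1Br → 0 − 1 + 1 + 1 = +1
C2: 2C, 1O, 1Cl → 0 + 1 + 1 = +2
C3: 2C, 2H → 0 − 2 = -2
C4: 2C, 2H → 0 − 2 = -2
C5: 2C, 2H → 0 − 2 = -2
C6: 1C, 2N, 1Cl → 0 + 2 + 1 = +3
Sum = +1 + 2 − 2 − 2 − 2 + 3 = 0.

0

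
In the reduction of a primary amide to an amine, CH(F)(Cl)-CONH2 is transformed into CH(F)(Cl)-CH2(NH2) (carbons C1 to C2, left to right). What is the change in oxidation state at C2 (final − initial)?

Before: C2 has 1 bond to C, 2 bonds to O, 1 bond to N → oxidation state +3.
After: C2 has 1 bond to C, 2 bonds to H, 1 bond to N → oxidation state -1.
Δ = -1 − (+3) = -4, so this is a reduction at C2.

-4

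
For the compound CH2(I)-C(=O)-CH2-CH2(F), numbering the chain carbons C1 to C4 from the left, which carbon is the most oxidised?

Tallying each carbon's bonds:
C1: 1C, 2H, 1I → 0 − 2 + 1 = -1
C2: 2C, 2O → 0 + 2 = +2
C3: 2C, 2H → 0 − 2 = -2
C4: 1C, 2H, 1F → 0 − 2 + 1 = -1
The most oxidised carbon is C2 at +2.

C2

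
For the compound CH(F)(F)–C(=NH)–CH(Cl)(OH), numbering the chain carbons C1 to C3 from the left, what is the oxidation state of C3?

Each bond to a more electronegative atom (O, N, halogen) counts +1, each bond to a less electronegative atom (H, metal, B, Si) counts −1, and each C–C bond counts 0.
C3 has one bond to C (0), one bond to H (-1), one bond to Cl (+1), one bond to O (+1).
Oxidation state = 0 − 1 + 1 + 1 = +1.

+1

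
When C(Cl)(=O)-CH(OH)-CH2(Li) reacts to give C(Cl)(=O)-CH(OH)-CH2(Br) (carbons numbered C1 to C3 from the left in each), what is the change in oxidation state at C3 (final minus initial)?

+2

Before: C3 has 1 bond to C, 2 bonds to H, 1 bond to Li → oxidation state -3.
After: C3 has 1 bond to C, 2 bonds to H, 1 bond to Br → oxidation state -1.
Δ = -1 − (-3) = +2, so this is an oxidation at C3.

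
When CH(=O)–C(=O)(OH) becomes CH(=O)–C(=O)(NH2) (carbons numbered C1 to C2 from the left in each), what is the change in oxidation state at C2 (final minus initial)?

Before: C2 has 1 bond to C, 3 bonds to O → oxidation state +3.
After: C2 has 1 bond to C, 2 bonds to O, 1 bond to N → oxidation state +3.
Δ = +3 − (+3) = 0, so no net redox change at C2.

0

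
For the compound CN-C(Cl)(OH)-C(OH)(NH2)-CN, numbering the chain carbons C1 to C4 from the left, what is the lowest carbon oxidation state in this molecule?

Tallying each carbon's bonds:
C1: 1C, 3N → 0 + 3 = +3
C2: 2C, 1O, 1Cl → 0 + 1 + 1 = +2
C3: 2C, 1O, 1N → 0 + 1 + 1 = +2
C4: 1C, 3N → 0 + 3 = +3
The lowest value is +2.

+2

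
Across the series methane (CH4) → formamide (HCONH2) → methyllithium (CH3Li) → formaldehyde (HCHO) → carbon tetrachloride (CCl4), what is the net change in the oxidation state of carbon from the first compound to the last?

+8

Carbon oxidation states along the series — methane: -4, formamide: +2, methyllithium: -4, formaldehyde: 0, carbon tetrachloride: +4.
Net change = +4 − (-4) = +8.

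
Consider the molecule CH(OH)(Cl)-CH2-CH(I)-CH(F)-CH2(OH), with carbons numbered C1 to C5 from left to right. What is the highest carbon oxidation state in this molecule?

+1

Count +1 for every bond to an atom more electronegative than carbon and −1 for every bond to one less electronegative; C–C bonds are 0. Tallying each carbon:
C1: 1C, 1H, 1O, 1Cl → 0 − 1 + 1 + 1 = +1
C2: 2C, 2H → 0 − 2 = -2
C3: 2C, 1H, 1I → 0 − 1 + 1 = 0
C4: 2C, 1H, 1F → 0 − 1 + 1 = 0
C5: 1C, 2H, 1O → 0 − 2 + 1 = -1
The highest value is +1.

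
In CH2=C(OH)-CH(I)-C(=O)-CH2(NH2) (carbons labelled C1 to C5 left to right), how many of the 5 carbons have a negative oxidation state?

2

Each bond to a more electronegative atom (O, N, halogen) counts +1, each bond to a less electronegative atom (H, metal, B, Si) counts −1, and each C–C bond counts 0. Tallying each carbon:
C1: 2C, 2H → 0 − 2 = -2
C2: 3C, 1O → 0 + 1 = +1
C3: 2C, 1H, 1I → 0 − 1 + 1 = 0
C4: 2C, 2O → 0 + 2 = +2
C5: 1C, 2H, 1N → 0 − 2 + 1 = -1
2 carbons (C1, C5) meet the condition.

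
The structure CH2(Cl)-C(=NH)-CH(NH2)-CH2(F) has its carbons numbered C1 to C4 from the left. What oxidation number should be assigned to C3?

0

Count +1 for every bond to an atom more electronegative than carbon and −1 for every bond to one less electronegative; C–C bonds are 0.
C3 has one bond to C (0), one bond to C (0), one bond to N (+1), one bond to H (-1).
Oxidation state = 0 + 0 + 1 − 1 = 0.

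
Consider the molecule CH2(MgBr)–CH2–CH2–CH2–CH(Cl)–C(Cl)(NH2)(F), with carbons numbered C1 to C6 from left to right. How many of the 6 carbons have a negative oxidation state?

4

Count +1 for every bond to an atom more electronegative than carbon and −1 for every bond to one less electronegative; C–C bonds are 0. Tallying each carbon:
C1: 1C, 2H, 1Mg → 0 − 2 − 1 = -3
C2: 2C, 2H → 0 − 2 = -2
C3: 2C, 2H → 0 − 2 = -2
C4: 2C, 2H → 0 − 2 = -2
C5: 2C, 1H, 1Cl → 0 − 1 + 1 = 0
C6: 1C, 1N, 1F, 1Cl → 0 + 1 + 1 + 1 = +3
4 carbons (C1, C2, C3, C4) meet the condition.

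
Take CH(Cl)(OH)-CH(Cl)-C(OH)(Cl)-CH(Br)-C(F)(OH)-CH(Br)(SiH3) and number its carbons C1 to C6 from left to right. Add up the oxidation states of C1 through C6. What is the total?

+4

Bonds to more-electronegative neighbours contribute +1 each, bonds to H or metals contribute −1 each, and C–C bonds contribute 0. Tallying each carbon:
C1: 1C, 1H, 1O, 1Cl → 0 − 1 + 1 + 1 = +1
C2: 2C, 1H, 1Cl → 0 − 1 + 1 = 0
C3: 2C, 1O, 1Cl → 0 + 1 + 1 = +2
C4: 2C, 1H, 1Br → 0 − 1 + 1 = 0
C5: 2C, 1O, 1F → 0 + 1 + 1 = +2
C6: 1C, 1H, 1Br, 1Si → 0 − 1 + 1 − 1 = -1
Sum = +1 + 0 + 2 + 0 + 2 − 1 = +4.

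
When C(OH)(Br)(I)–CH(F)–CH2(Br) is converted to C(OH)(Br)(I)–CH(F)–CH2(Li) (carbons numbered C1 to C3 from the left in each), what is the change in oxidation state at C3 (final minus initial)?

Before: C3 has 1 bond to C, 2 bonds to H, 1 bond to Br → oxidation state -1.
After: C3 has 1 bond to C, 2 bonds to H, 1 bond to Li → oxidation state -3.
Δ = -3 − (-1) = -2, so this is a reduction at C3.

-2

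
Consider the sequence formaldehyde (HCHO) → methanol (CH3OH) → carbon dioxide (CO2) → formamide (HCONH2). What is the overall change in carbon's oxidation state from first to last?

+2

Carbon oxidation states along the series — formaldehyde: 0, methanol: -2, carbon dioxide: +4, formamide: +2.
Net change = +2 − (0) = +2.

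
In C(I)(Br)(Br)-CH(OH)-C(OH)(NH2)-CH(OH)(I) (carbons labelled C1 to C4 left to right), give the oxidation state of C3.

+2

Count +1 for every bond to an atom more electronegative than carbon and −1 for every bond to one less electronegative; C–C bonds are 0.
C3 has one bond to C (0), one bond to C (0), one bond to O (+1), one bond to N (+1).
Oxidation state = 0 + 0 + 1 + 1 = +2.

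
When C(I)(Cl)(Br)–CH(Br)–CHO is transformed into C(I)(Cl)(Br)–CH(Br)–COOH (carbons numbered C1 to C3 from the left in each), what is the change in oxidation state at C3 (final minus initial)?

Before: C3 has 1 bond to C, 1 bond to H, 2 bonds to O → oxidation state +1.
After: C3 has 1 bond to C, 3 bonds to O → oxidation state +3.
Δ = +3 − (+1) = +2, so this is an oxidation at C3.

+2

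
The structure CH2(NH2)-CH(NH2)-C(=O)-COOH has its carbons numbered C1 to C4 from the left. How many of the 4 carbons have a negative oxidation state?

Assign +1 per bond to O/N/halogen, −1 per bond to H or an electropositive element, and 0 per bond to carbon. Tallying each carbon:
C1: 1C, 2H, 1N → 0 − 2 + 1 = -1
C2: 2C, 1H, 1N → 0 − 1 + 1 = 0
C3: 2C, 2O → 0 + 2 = +2
C4: 1C, 3O → 0 + 3 = +3
1 carbon (C1) meets the condition.

1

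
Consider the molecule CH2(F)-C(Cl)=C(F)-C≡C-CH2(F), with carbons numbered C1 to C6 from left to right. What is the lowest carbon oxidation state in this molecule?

Tallying each carbon's bonds:
C1: 1C, 2H, 1F → 0 − 2 + 1 = -1
C2: 3C, 1Cl → 0 + 1 = +1
C3: 3C, 1F → 0 + 1 = +1
C4: 4C → 0 = 0
C5: 4C → 0 = 0
C6: 1C, 2H, 1F → 0 − 2 + 1 = -1
The lowest value is -1.

-1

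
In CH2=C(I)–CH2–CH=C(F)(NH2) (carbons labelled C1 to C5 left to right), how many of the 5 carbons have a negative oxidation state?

3

Tallying each carbon's bonds:
C1: 2C, 2H → 0 − 2 = -2
C2: 3C, 1I → 0 + 1 = +1
C3: 2C, 2H → 0 − 2 = -2
C4: 3C, 1H → 0 − 1 = -1
C5: 2C, 1N, 1F → 0 + 1 + 1 = +2
3 carbons (C1, C3, C4) meet the condition.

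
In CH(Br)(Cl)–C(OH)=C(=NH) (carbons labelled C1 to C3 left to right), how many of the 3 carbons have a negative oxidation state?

0

Tallying each carbon's bonds:
C1: 1C, 1H, 1Cl, 1Br → 0 − 1 + 1 + 1 = +1
C2: 3C, 1O → 0 + 1 = +1
C3: 2C, 2N → 0 + 2 = +2
0 carbons meet the condition.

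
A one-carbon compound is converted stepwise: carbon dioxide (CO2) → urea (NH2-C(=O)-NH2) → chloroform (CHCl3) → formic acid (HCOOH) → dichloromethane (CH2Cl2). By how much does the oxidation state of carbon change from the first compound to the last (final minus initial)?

Carbon oxidation states along the series — carbon dioxide: +4, urea: +4, chloroform: +2, formic acid: +2, dichloromethane: 0.
Net change = 0 − (+4) = -4.

-4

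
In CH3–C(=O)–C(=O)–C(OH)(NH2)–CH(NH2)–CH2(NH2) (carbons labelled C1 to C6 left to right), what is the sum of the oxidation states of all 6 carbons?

Each bond to a more electronegative atom (O, N, halogen) counts +1, each bond to a less electronegative atom (H, metal, B, Si) counts −1, and each C–C bond counts 0. Tallying each carbon:
C1: 1C, 3H → 0 − 3 = -3
C2: 2C, 2O → 0 + 2 = +2
C3: 2C, 2O → 0 + 2 = +2
C4: 2C, 1O, 1N → 0 + 1 + 1 = +2
C5: 2C, 1H, 1N → 0 − 1 + 1 = 0
C6: 1C, 2H, 1N → 0 − 2 + 1 = -1
Sum = -3 + 2 + 2 + 2 + 0 − 1 = +2.

+2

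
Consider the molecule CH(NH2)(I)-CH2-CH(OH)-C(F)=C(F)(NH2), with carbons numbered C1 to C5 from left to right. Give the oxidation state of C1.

Assign +1 per bond to O/N/halogen, −1 per bond to H or an electropositive element, and 0 per bond to carbon.
C1 has one bond to C (0), one bond to N (+1), one bond to I (+1), one bond to H (-1).
Oxidation state = 0 + 1 + 1 − 1 = +1.

+1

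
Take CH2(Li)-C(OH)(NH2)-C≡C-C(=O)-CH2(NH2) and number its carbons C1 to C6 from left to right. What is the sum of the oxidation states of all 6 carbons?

0

Tallying each carbon's bonds:
C1: 1C, 2H, 1Li → 0 − 2 − 1 = -3
C2: 2C, 1O, 1N → 0 + 1 + 1 = +2
C3: 4C → 0 = 0
C4: 4C → 0 = 0
C5: 2C, 2O → 0 + 2 = +2
C6: 1C, 2H, 1N → 0 − 2 + 1 = -1
Sum = -3 + 2 + 0 + 0 + 2 − 1 = 0.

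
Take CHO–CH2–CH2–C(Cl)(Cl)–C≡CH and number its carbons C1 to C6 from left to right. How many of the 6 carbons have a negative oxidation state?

3

Each bond to a more electronegative atom (O, N, halogen) counts +1, each bond to a less electronegative atom (H, metal, B, Si) counts −1, and each C–C bond counts 0. Tallying each carbon:
C1: 1C, 1H, 2O → 0 − 1 + 2 = +1
C2: 2C, 2H → 0 − 2 = -2
C3: 2C, 2H → 0 − 2 = -2
C4: 2C, 2Cl → 0 + 2 = +2
C5: 4C → 0 = 0
C6: 3C, 1H → 0 − 1 = -1
3 carbons (C2, C3, C6) meet the condition.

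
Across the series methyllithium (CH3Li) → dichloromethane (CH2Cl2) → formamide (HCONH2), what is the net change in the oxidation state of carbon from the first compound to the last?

Carbon oxidation states along the series — methyllithium: -4, dichloromethane: 0, formamide: +2.
Net change = +2 − (-4) = +6.

+6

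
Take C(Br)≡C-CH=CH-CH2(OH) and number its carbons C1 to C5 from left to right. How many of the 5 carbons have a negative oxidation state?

3

Tallying each carbon's bonds:
C1: 3C, 1Br → 0 + 1 = +1
C2: 4C → 0 = 0
C3: 3C, 1H → 0 − 1 = -1
C4: 3C, 1H → 0 − 1 = -1
C5: 1C, 2H, 1O → 0 − 2 + 1 = -1
3 carbons (C3, C4, C5) meet the condition.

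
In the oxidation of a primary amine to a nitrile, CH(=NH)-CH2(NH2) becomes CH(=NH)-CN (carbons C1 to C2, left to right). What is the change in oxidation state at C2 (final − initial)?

+4

Before: C2 has 1 bond to C, 2 bonds to H, 1 bond to N → oxidation state -1.
After: C2 has 1 bond to C, 3 bonds to N → oxidation state +3.
Δ = +3 − (-1) = +4, so this is an oxidation at C2.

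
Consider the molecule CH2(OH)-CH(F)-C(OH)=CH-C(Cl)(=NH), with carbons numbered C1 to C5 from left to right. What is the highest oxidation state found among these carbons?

+3

Each bond to a more electronegative atom (O, N, halogen) counts +1, each bond to a less electronegative atom (H, metal, B, Si) counts −1, and each C–C bond counts 0. Tallying each carbon:
C1: 1C, 2H, 1O → 0 − 2 + 1 = -1
C2: 2C, 1H, 1F → 0 − 1 + 1 = 0
C3: 3C, 1O → 0 + 1 = +1
C4: 3C, 1H → 0 − 1 = -1
C5: 1C, 2N, 1Cl → 0 + 2 + 1 = +3
The highest value is +3.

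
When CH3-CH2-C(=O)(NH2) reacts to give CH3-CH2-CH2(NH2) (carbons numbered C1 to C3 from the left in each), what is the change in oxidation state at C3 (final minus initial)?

-4

Before: C3 has 1 bond to C, 2 bonds to O, 1 bond to N → oxidation state +3.
After: C3 has 1 bond to C, 2 bonds to H, 1 bond to N → oxidation state -1.
Δ = -1 − (+3) = -4, so this is a reduction at C3.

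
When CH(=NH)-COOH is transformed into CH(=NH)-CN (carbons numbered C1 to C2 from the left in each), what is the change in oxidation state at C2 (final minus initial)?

Before: C2 has 1 bond to C, 3 bonds to O → oxidation state +3.
After: C2 has 1 bond to C, 3 bonds to N → oxidation state +3.
Δ = +3 − (+3) = 0, so no net redox change at C2.

0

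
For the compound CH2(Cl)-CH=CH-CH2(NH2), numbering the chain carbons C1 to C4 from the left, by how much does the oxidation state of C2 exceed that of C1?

C2: 3C, 1H → 0 − 1 = -1
C1: 1C, 2H, 1Cl → 0 − 2 + 1 = -1
Difference: -1 − (-1) = 0.

0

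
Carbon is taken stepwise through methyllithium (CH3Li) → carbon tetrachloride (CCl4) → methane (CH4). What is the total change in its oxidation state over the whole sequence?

0

Carbon oxidation states along the series — methyllithium: -4, carbon tetrachloride: +4, methane: -4.
Net change = -4 − (-4) = 0.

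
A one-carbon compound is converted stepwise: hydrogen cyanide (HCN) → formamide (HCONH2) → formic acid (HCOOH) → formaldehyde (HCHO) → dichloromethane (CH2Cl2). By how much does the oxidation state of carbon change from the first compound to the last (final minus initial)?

Carbon oxidation states along the series — hydrogen cyanide: +2, formamide: +2, formic acid: +2, formaldehyde: 0, dichloromethane: 0.
Net change = 0 − (+2) = -2.

-2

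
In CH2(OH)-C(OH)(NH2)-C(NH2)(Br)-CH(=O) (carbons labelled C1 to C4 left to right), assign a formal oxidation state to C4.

Each bond to a more electronegative atom (O, N, halogen) counts +1, each bond to a less electronegative atom (H, metal, B, Si) counts −1, and each C–C bond counts 0.
C4 has one bond to C (0), a double bond to O (2×+1 = +2), one bond to H (-1).
Oxidation state = 0 + 2 − 1 = +1.

+1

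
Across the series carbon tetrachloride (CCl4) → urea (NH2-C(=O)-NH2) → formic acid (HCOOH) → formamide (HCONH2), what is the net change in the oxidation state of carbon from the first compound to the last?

Carbon oxidation states along the series — carbon tetrachloride: +4, urea: +4, formic acid: +2, formamide: +2.
Net change = +2 − (+4) = -2.

-2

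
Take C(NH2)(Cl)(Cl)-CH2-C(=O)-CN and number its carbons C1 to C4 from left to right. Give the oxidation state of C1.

Count +1 for every bond to an atom more electronegative than carbon and −1 for every bond to one less electronegative; C–C bonds are 0.
C1 has one bond to C (0), one bond to N (+1), one bond to Cl (+1), one bond to Cl (+1).
Oxidation state = 0 + 1 + 1 + 1 = +3.

+3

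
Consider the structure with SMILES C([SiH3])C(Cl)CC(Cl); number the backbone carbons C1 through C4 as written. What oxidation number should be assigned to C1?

-3

C1 has one bond to C (0), one bond to H (-1), one bond to Si (-1), one bond to H (-1).
Oxidation state = 0 − 1 − 1 − 1 = -3.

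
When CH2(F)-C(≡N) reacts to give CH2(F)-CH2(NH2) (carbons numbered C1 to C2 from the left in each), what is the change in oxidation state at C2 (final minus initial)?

-4

Before: C2 has 1 bond to C, 3 bonds to N → oxidation state +3.
After: C2 has 1 bond to C, 2 bonds to H, 1 bond to N → oxidation state -1.
Δ = -1 − (+3) = -4, so this is a reduction at C2.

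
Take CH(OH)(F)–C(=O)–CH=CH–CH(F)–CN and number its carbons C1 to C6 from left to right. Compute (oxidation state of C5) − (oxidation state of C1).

-1

C5: 2C, 1H, 1F → 0 − 1 + 1 = 0
C1: 1C, 1H, 1O, 1F → 0 − 1 + 1 + 1 = +1
Difference: 0 − (+1) = -1.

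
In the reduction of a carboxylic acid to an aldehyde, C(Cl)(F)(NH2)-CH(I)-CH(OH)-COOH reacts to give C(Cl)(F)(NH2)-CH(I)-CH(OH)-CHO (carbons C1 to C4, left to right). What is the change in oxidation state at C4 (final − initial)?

-2

Before: C4 has 1 bond to C, 3 bonds to O → oxidation state +3.
After: C4 has 1 bond to C, 1 bond to H, 2 bonds to O → oxidation state +1.
Δ = +1 − (+3) = -2, so this is a reduction at C4.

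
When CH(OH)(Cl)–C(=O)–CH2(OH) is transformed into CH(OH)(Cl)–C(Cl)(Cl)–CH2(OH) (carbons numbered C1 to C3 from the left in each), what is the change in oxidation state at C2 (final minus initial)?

0

Before: C2 has 2 bonds to C, 2 bonds to O → oxidation state +2.
After: C2 has 2 bonds to C, 2 bonds to Cl → oxidation state +2.
Δ = +2 − (+2) = 0, so no net redox change at C2.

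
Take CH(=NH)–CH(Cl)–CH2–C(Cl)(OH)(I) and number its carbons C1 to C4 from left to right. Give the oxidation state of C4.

+3

C4 has one bond to C (0), one bond to Cl (+1), one bond to O (+1), one bond to I (+1).
Oxidation state = 0 + 1 + 1 + 1 = +3.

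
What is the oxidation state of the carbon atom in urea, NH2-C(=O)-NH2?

+4

The carbon has one bond to N (+1), a double bond to O (2×+1 = +2), one bond to N (+1).
Oxidation state = +1 + 2 + 1 = +4.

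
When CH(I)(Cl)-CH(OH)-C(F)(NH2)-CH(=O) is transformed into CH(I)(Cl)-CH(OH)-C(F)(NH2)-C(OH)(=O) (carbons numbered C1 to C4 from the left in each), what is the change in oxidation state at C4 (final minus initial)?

+2

Before: C4 has 1 bond to C, 1 bond to H, 2 bonds to O → oxidation state +1.
After: C4 has 1 bond to C, 3 bonds to O → oxidation state +3.
Δ = +3 − (+1) = +2, so this is an oxidation at C4.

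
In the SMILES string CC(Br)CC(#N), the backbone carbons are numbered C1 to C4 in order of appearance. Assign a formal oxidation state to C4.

+3

Count +1 for every bond to an atom more electronegative than carbon and −1 for every bond to one less electronegative; C–C bonds are 0.
C4 has one bond to C (0), a triple bond to N (3×+1 = +3).
Oxidation state = 0 + 3 = +3.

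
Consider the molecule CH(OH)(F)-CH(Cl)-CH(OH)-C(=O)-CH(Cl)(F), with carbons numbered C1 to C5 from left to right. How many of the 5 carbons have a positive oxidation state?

Tallying each carbon's bonds:
C1: 1C, 1H, 1O, 1F → 0 − 1 + 1 + 1 = +1
C2: 2C, 1H, 1Cl → 0 − 1 + 1 = 0
C3: 2C, 1H, 1O → 0 − 1 + 1 = 0
C4: 2C, 2O → 0 + 2 = +2
C5: 1C, 1H, 1F, 1Cl → 0 − 1 + 1 + 1 = +1
3 carbons (C1, C4, C5) meet the condition.

3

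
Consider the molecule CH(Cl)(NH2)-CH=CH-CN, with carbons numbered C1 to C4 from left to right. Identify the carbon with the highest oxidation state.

Count +1 for every bond to an atom more electronegative than carbon and −1 for every bond to one less electronegative; C–C bonds are 0. Tallying each carbon:
C1: 1C, 1H, 1N, 1Cl → 0 − 1 + 1 + 1 = +1
C2: 3C, 1H → 0 − 1 = -1
C3: 3C, 1H → 0 − 1 = -1
C4: 1C, 3N → 0 + 3 = +3
The most oxidised carbon is C4 at +3.

C4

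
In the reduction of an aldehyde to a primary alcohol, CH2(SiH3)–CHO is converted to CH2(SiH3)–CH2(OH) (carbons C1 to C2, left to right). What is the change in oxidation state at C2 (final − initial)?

-2

Before: C2 has 1 bond to C, 1 bond to H, 2 bonds to O → oxidation state +1.
After: C2 has 1 bond to C, 2 bonds to H, 1 bond to O → oxidation state -1.
Δ = -1 − (+1) = -2, so this is a reduction at C2.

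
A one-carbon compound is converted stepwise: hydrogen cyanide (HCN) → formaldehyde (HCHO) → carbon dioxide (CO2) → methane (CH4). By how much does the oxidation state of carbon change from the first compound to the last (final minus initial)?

-6

Carbon oxidation states along the series — hydrogen cyanide: +2, formaldehyde: 0, carbon dioxide: +4, methane: -4.
Net change = -4 − (+2) = -6.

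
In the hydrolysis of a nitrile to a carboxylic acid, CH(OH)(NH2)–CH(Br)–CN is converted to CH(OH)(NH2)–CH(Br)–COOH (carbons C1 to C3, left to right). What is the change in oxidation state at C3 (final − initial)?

Before: C3 has 1 bond to C, 3 bonds to N → oxidation state +3.
After: C3 has 1 bond to C, 3 bonds to O → oxidation state +3.
Δ = +3 − (+3) = 0, so no net redox change at C3.

0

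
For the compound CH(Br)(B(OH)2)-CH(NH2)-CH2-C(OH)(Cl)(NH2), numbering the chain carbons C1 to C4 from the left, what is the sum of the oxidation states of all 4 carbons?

Assign +1 per bond to O/N/halogen, −1 per bond to H or an electropositive element, and 0 per bond to carbon. Tallying each carbon:
C1: 1C, 1H, 1Br, 1B → 0 − 1 + 1 − 1 = -1
C2: 2C, 1H, 1N → 0 − 1 + 1 = 0
C3: 2C, 2H → 0 − 2 = -2
C4: 1C, 1O, 1N, 1Cl → 0 + 1 + 1 + 1 = +3
Sum = -1 + 0 − 2 + 3 = 0.

0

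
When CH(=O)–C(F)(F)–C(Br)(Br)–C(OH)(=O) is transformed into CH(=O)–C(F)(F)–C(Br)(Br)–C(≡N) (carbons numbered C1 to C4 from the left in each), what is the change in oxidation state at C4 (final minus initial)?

Before: C4 has 1 bond to C, 3 bonds to O → oxidation state +3.
After: C4 has 1 bond to C, 3 bonds to N → oxidation state +3.
Δ = +3 − (+3) = 0, so no net redox change at C4.

0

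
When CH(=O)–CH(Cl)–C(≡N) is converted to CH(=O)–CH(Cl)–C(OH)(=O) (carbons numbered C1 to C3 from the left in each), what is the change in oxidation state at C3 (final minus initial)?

Before: C3 has 1 bond to C, 3 bonds to N → oxidation state +3.
After: C3 has 1 bond to C, 3 bonds to O → oxidation state +3.
Δ = +3 − (+3) = 0, so no net redox change at C3.

0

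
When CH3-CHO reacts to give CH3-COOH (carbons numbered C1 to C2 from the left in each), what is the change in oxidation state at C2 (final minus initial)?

Before: C2 has 1 bond to C, 1 bond to H, 2 bonds to O → oxidation state +1.
After: C2 has 1 bond to C, 3 bonds to O → oxidation state +3.
Δ = +3 − (+1) = +2, so this is an oxidation at C2.

+2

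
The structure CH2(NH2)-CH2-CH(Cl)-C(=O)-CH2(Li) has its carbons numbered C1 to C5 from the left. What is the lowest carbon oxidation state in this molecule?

-3

Each bond to a more electronegative atom (O, N, halogen) counts +1, each bond to a less electronegative atom (H, metal, B, Si) counts −1, and each C–C bond counts 0. Tallying each carbon:
C1: 1C, 2H, 1N → 0 − 2 + 1 = -1
C2: 2C, 2H → 0 − 2 = -2
C3: 2C, 1H, 1Cl → 0 − 1 + 1 = 0
C4: 2C, 2O → 0 + 2 = +2
C5: 1C, 2H, 1Li → 0 − 2 − 1 = -3
The lowest value is -3.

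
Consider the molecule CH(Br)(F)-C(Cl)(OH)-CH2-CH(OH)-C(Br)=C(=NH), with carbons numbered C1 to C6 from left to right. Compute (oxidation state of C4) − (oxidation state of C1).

-1

C4: 2C, 1H, 1O → 0 − 1 + 1 = 0
C1: 1C, 1H, 1F, 1Br → 0 − 1 + 1 + 1 = +1
Difference: 0 − (+1) = -1.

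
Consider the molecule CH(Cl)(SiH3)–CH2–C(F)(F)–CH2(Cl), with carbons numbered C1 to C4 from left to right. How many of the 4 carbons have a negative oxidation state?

Each bond to a more electronegative atom (O, N, halogen) counts +1, each bond to a less electronegative atom (H, metal, B, Si) counts −1, and each C–C bond counts 0. Tallying each carbon:
C1: 1C, 1H, 1Cl, 1Si → 0 − 1 + 1 − 1 = -1
C2: 2C, 2H → 0 − 2 = -2
C3: 2C, 2F → 0 + 2 = +2
C4: 1C, 2H, 1Cl → 0 − 2 + 1 = -1
3 carbons (C1, C2, C4) meet the condition.

3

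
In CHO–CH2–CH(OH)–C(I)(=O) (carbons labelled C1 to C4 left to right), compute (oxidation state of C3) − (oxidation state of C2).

+2

C3: 2C, 1H, 1O → 0 − 1 + 1 = 0
C2: 2C, 2H → 0 − 2 = -2
Difference: 0 − (-2) = +2.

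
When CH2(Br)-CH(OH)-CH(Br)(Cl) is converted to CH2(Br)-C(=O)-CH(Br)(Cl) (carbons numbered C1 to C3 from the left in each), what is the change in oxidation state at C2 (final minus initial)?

+2

Before: C2 has 2 bonds to C, 1 bond to H, 1 bond to O → oxidation state 0.
After: C2 has 2 bonds to C, 2 bonds to O → oxidation state +2.
Δ = +2 − (0) = +2, so this is an oxidation at C2.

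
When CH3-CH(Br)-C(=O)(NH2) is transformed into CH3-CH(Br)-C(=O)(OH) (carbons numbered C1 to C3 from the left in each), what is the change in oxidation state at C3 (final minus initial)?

Before: C3 has 1 bond to C, 2 bonds to O, 1 bond to N → oxidation state +3.
After: C3 has 1 bond to C, 3 bonds to O → oxidation state +3.
Δ = +3 − (+3) = 0, so no net redox change at C3.

0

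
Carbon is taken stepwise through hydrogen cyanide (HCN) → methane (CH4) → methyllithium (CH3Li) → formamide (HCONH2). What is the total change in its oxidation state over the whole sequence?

0

Carbon oxidation states along the series — hydrogen cyanide: +2, methane: -4, methyllithium: -4, formamide: +2.
Net change = +2 − (+2) = 0.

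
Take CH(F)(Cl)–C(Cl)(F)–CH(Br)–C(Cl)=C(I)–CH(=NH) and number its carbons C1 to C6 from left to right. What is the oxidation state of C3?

0

Bonds to more-electronegative neighbours contribute +1 each, bonds to H or metals contribute −1 each, and C–C bonds contribute 0.
C3 has one bond to C (0), one bond to C (0), one bond to Br (+1), one bond to H (-1).
Oxidation state = 0 + 0 + 1 − 1 = 0.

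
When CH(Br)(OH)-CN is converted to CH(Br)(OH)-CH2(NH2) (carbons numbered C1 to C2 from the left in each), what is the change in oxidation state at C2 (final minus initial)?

Before: C2 has 1 bond to C, 3 bonds to N → oxidation state +3.
After: C2 has 1 bond to C, 2 bonds to H, 1 bond to N → oxidation state -1.
Δ = -1 − (+3) = -4, so this is a reduction at C2.

-4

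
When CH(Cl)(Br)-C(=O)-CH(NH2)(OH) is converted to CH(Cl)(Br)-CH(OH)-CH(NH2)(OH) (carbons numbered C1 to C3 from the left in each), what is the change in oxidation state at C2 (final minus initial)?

Before: C2 has 2 bonds to C, 2 bonds to O → oxidation state +2.
After: C2 has 2 bonds to C, 1 bond to H, 1 bond to O → oxidation state 0.
Δ = 0 − (+2) = -2, so this is a reduction at C2.

-2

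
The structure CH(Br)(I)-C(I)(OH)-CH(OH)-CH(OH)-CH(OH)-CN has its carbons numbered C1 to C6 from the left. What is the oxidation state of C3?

0

Each bond to a more electronegative atom (O, N, halogen) counts +1, each bond to a less electronegative atom (H, metal, B, Si) counts −1, and each C–C bond counts 0.
C3 has one bond to C (0), one bond to C (0), one bond to H (-1), one bond to O (+1).
Oxidation state = 0 + 0 − 1 + 1 = 0.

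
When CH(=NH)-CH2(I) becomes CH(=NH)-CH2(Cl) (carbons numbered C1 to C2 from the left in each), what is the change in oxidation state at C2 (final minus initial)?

Before: C2 has 1 bond to C, 2 bonds to H, 1 bond to I → oxidation state -1.
After: C2 has 1 bond to C, 2 bonds to H, 1 bond to Cl → oxidation state -1.
Δ = -1 − (-1) = 0, so no net redox change at C2.

0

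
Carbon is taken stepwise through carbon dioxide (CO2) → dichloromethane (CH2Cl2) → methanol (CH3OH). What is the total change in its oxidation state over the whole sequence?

-6

Carbon oxidation states along the series — carbon dioxide: +4, dichloromethane: 0, methanol: -2.
Net change = -2 − (+4) = -6.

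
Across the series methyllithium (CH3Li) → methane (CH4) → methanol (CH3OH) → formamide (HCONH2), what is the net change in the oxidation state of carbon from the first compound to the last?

+6

Carbon oxidation states along the series — methyllithium: -4, methane: -4, methanol: -2, formamide: +2.
Net change = +2 − (-4) = +6.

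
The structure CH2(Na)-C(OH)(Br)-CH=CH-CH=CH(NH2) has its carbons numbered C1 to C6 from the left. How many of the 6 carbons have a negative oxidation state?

Count +1 for every bond to an atom more electronegative than carbon and −1 for every bond to one less electronegative; C–C bonds are 0. Tallying each carbon:
C1: 1C, 2H, 1Na → 0 − 2 − 1 = -3
C2: 2C, 1O, 1Br → 0 + 1 + 1 = +2
C3: 3C, 1H → 0 − 1 = -1
C4: 3C, 1H → 0 − 1 = -1
C5: 3C, 1H → 0 − 1 = -1
C6: 2C, 1H, 1N → 0 − 1 + 1 = 0
4 carbons (C1, C3, C4, C5) meet the condition.

4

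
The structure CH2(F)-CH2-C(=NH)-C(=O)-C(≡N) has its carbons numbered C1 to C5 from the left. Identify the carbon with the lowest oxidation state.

C2

Bonds to more-electronegative neighbours contribute +1 each, bonds to H or metals contribute −1 each, and C–C bonds contribute 0. Tallying each carbon:
C1: 1C, 2H, 1F → 0 − 2 + 1 = -1
C2: 2C, 2H → 0 − 2 = -2
C3: 2C, 2N → 0 + 2 = +2
C4: 2C, 2O → 0 + 2 = +2
C5: 1C, 3N → 0 + 3 = +3
The most reduced carbon is C2 at -2.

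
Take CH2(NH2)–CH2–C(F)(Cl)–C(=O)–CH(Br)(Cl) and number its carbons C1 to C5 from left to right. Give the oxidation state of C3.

+2

C3 has one bond to C (0), one bond to C (0), one bond to F (+1), one bond to Cl (+1).
Oxidation state = 0 + 0 + 1 + 1 = +2.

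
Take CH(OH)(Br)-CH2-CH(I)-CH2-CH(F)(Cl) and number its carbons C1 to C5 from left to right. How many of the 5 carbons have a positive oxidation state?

2

Tallying each carbon's bonds:
C1: 1C, 1H, 1O, 1Br → 0 − 1 + 1 + 1 = +1
C2: 2C, 2H → 0 − 2 = -2
C3: 2C, 1H, 1I → 0 − 1 + 1 = 0
C4: 2C, 2H → 0 − 2 = -2
C5: 1C, 1H, 1F, 1Cl → 0 − 1 + 1 + 1 = +1
2 carbons (C1, C5) meet the condition.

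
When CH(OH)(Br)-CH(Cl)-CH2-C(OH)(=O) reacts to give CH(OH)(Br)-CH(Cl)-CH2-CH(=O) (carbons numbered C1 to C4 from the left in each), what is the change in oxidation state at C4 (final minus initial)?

-2

Before: C4 has 1 bond to C, 3 bonds to O → oxidation state +3.
After: C4 has 1 bond to C, 1 bond to H, 2 bonds to O → oxidation state +1.
Δ = +1 − (+3) = -2, so this is a reduction at C4.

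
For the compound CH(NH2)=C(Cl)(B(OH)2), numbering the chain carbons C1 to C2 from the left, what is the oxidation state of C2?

C2 has a double bond to C (2×0 = 0), one bond to Cl (+1), one bond to B (-1).
Oxidation state = 0 + 1 − 1 = 0.

0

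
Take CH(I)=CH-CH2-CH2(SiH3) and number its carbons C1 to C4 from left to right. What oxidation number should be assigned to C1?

C1 has a double bond to C (2×0 = 0), one bond to H (-1), one bond to I (+1).
Oxidation state = 0 − 1 + 1 = 0.

0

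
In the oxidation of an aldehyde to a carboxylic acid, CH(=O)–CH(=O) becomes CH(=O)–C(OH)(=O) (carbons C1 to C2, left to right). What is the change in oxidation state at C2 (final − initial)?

+2

Before: C2 has 1 bond to C, 1 bond to H, 2 bonds to O → oxidation state +1.
After: C2 has 1 bond to C, 3 bonds to O → oxidation state +3.
Δ = +3 − (+1) = +2, so this is an oxidation at C2.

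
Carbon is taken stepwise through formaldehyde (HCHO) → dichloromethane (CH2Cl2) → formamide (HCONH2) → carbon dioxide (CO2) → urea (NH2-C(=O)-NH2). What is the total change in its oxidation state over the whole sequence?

Carbon oxidation states along the series — formaldehyde: 0, dichloromethane: 0, formamide: +2, carbon dioxide: +4, urea: +4.
Net change = +4 − (0) = +4.

+4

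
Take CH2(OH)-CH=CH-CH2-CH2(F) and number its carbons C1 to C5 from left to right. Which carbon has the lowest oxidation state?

Each bond to a more electronegative atom (O, N, halogen) counts +1, each bond to a less electronegative atom (H, metal, B, Si) counts −1, and each C–C bond counts 0. Tallying each carbon:
C1: 1C, 2H, 1O → 0 − 2 + 1 = -1
C2: 3C, 1H → 0 − 1 = -1
C3: 3C, 1H → 0 − 1 = -1
C4: 2C, 2H → 0 − 2 = -2
C5: 1C, 2H, 1F → 0 − 2 + 1 = -1
The most reduced carbon is C4 at -2.

C4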